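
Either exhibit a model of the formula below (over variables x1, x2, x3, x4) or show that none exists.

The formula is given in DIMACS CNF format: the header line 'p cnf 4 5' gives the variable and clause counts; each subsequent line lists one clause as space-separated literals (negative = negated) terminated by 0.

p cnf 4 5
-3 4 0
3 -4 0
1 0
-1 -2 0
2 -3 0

x1: True, x2: False, x3: False, x4: False

From the singleton clause (x1), x1 = True.
From the singleton clause (¬x2), x2 = False.
From the singleton clause (¬x3), x3 = False.
From the singleton clause (¬x4), x4 = False.
This assignment satisfies each clause.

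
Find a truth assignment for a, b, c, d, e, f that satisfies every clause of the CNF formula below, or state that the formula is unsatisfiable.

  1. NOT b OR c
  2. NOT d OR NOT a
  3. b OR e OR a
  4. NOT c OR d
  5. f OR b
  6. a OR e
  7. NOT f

From the singleton clause (NOT f), f = false.
From the singleton clause (b), b = true.
From the singleton clause (c), c = true.
From the singleton clause (d), d = true.
From the singleton clause (NOT a), a = false.
From the singleton clause (e), e = true.
All clauses are satisfied.

a=false, b=true, c=true, d=true, e=true, f=false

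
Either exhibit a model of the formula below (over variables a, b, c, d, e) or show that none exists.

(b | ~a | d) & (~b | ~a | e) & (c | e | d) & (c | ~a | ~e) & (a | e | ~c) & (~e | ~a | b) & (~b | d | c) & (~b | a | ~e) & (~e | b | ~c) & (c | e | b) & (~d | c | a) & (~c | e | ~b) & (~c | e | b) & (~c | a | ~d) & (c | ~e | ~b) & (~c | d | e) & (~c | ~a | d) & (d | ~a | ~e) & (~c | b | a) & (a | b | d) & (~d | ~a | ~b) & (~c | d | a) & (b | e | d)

UNSATISFIABLE

Try b = 1.
Try a = 0.
Unit clause (~e) forces e = 0.
Unit clause (~c) forces c = 0.
Unit clause (d) forces d = 1.
That conflicts with the unit clause (~d).
Undo a and try a = 1.
Unit clause (e) forces e = 1.
Unit clause (c) forces c = 1.
Unit clause (d) forces d = 1.
That conflicts with the unit clause (~d).
Either choice for a ends in contradiction.
Undo b and try b = 0.
Try a = 0.
Unit clause (~c) forces c = 0.
Unit clause (e) forces e = 1.
Unit clause (~d) forces d = 0.
That conflicts with the unit clause (d).
Undo a and try a = 1.
Unit clause (d) forces d = 1.
Unit clause (~e) forces e = 0.
Unit clause (c) forces c = 1.
That conflicts with the unit clause (~c).
Either choice for a ends in contradiction.
Either choice for b ends in contradiction.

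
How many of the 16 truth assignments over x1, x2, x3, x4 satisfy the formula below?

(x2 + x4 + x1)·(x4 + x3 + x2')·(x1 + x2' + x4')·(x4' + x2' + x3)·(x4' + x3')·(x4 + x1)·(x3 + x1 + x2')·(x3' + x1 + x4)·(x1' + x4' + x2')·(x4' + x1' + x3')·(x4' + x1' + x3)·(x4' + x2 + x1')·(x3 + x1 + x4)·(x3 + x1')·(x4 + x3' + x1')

There are 2^4 = 16 truth assignments over (x1, x2, x3, x4).
Split on x4. With x4 = 1, the clauses containing x4 are satisfied and x4' drops from the rest; 1 of the 2^3 = 8 assignments to the other variables satisfy what remains.
With x4 = 0, by the same count on the reduced clause set, 0 assignments work.
(One model: x1=F, x2=F, x3=F, x4=T.)
Total: 1 + 0 = 1.

1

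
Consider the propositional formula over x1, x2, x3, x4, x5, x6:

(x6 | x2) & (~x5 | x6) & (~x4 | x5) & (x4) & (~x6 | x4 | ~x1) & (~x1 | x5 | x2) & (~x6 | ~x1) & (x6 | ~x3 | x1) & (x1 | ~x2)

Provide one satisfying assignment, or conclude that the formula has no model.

The clause (x4) is unit, so x4 = 1.
The clause (x5) is unit, so x5 = 1.
The clause (x6) is unit, so x6 = 1.
The clause (~x1) is unit, so x1 = 0.
The clause (~x2) is unit, so x2 = 0.
All clauses hold; x3 can take either value.

x1=0; x2=0; x3=0; x4=1; x5=1; x6=1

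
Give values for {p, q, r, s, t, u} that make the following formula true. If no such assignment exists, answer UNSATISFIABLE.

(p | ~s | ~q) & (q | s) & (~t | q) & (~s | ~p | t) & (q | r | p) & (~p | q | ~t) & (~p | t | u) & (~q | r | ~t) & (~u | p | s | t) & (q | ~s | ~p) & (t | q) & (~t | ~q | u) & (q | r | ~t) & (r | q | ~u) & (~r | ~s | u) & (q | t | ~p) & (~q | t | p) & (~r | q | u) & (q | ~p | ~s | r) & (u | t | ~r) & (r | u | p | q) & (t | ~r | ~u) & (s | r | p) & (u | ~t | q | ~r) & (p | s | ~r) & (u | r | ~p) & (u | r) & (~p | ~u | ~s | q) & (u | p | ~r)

Branch on q: set q = 1.
Branch on p: set p = 1.
Branch on s: set s = 0.
Branch on t: set t = 0.
Unit clause (u) forces u = 1.
Unit clause (~r) forces r = 0.
Every clause now holds.

p=1,  q=1,  r=0,  s=0,  t=0,  u=1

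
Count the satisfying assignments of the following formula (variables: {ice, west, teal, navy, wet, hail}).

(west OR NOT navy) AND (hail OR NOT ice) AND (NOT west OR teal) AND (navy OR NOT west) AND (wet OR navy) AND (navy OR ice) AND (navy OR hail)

8

There are 2^6 = 64 truth assignments over (ice, west, teal, navy, wet, hail).
Split on hail. With hail = true, the clauses containing hail are satisfied and NOT hail drops from the rest; 6 of the 2^5 = 32 assignments to the other variables satisfy what remains.
With hail = false, by the same count on the reduced clause set, 2 assignments work.
(One model: ice=F, west=T, teal=T, navy=T, wet=F, hail=F.)
Total: 6 + 2 = 8.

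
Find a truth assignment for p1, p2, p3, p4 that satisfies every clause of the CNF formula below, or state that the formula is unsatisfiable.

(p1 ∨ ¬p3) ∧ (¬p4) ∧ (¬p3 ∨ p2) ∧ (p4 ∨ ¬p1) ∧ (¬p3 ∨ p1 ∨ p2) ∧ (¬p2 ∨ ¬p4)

Unit clause (¬p4) forces p4 = False.
Unit clause (¬p1) forces p1 = False.
Unit clause (¬p3) forces p3 = False.
No clause remains; p2 is free.

p1: False; p2: True; p3: False; p4: False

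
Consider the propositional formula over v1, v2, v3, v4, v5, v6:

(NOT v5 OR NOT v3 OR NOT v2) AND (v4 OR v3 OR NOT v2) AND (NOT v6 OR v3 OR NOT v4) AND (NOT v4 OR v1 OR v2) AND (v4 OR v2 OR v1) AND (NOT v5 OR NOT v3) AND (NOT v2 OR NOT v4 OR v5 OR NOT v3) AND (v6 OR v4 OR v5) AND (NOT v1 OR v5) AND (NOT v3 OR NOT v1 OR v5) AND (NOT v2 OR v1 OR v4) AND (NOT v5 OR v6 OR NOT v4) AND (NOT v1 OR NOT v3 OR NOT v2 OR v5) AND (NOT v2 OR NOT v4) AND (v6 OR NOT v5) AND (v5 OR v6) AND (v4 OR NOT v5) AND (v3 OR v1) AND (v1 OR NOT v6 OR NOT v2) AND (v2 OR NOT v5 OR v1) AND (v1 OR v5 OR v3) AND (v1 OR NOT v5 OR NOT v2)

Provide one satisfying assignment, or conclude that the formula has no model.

UNSATISFIABLE

Case v5 = false:
(NOT v1) alone gives v1 = false.
(v6) alone gives v6 = true.
(v3) alone gives v3 = true.
(NOT v2) alone gives v2 = false.
(NOT v4) alone gives v4 = false.
Now (v4) is unsatisfied and unit — conflict.
So v5 must be the other value — set v5 = true.
(NOT v3) alone gives v3 = false.
(v6) alone gives v6 = true.
(NOT v4) alone gives v4 = false.
Now (v4) is unsatisfied and unit — conflict.
Both values of v5 lead to a conflict.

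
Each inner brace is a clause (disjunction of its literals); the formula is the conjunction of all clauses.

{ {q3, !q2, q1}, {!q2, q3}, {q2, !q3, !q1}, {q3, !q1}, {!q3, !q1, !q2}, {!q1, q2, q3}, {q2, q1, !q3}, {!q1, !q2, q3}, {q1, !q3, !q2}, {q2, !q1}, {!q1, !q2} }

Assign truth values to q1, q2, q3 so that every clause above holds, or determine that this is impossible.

q1=false, q2=false, q3=false

Case q2 = false:
From the singleton clause (!q1), q1 = false.
From the singleton clause (!q3), q3 = false.
All clauses are satisfied.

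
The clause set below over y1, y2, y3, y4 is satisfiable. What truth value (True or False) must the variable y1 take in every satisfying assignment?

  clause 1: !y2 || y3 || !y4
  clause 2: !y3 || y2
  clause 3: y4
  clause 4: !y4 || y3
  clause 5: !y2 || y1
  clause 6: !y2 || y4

Suppose y1 = false.
(y4) alone gives y4 = true.
(y3) alone gives y3 = true.
(y2) alone gives y2 = true.
Now (!y2) is unsatisfied and unit — conflict.
So every satisfying assignment has y1 = True.

True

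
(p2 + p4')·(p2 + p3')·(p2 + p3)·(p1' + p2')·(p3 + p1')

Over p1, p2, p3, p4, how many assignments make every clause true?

There are 2^4 = 16 truth assignments over (p1, p2, p3, p4).
Check each against the 5 clauses (columns in the order p1, p2, p3, p4):
  F F F F  ✗ fails (p2 + p3)
  F F F T  ✗ fails (p2 + p4')
  F F T F  ✗ fails (p2 + p3')
  F F T T  ✗ fails (p2 + p4')
  F T F F  ✓ satisfies all
  F T F T  ✓ satisfies all
  F T T F  ✓ satisfies all
  F T T T  ✓ satisfies all
  T F F F  ✗ fails (p2 + p3)
  T F F T  ✗ fails (p2 + p4')
  T F T F  ✗ fails (p2 + p3')
  T F T T  ✗ fails (p2 + p4')
  T T F F  ✗ fails (p1' + p2')
  T T F T  ✗ fails (p1' + p2')
  T T T F  ✗ fails (p1' + p2')
  T T T T  ✗ fails (p1' + p2')
4 of the 16 rows are models.

4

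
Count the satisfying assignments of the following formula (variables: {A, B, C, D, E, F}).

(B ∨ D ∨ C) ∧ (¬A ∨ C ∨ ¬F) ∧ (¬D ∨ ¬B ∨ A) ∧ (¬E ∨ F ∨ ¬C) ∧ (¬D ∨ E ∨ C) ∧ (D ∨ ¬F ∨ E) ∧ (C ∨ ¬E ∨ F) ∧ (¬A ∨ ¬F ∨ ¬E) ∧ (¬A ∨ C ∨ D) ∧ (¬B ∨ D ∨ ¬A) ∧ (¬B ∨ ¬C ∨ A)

13

There are 2^6 = 64 truth assignments over (A, B, C, D, E, F).
Split on B. With B = True, the clauses containing B are satisfied and ¬B drops from the rest; 4 of the 2^5 = 32 assignments to the other variables satisfy what remains.
With B = False, by the same count on the reduced clause set, 9 assignments work.
Total: 4 + 9 = 13.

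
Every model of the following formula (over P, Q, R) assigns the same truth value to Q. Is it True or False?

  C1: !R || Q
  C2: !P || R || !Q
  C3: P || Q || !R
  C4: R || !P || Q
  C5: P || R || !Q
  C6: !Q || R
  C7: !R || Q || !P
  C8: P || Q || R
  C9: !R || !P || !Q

Suppose Q = false.
From the singleton clause (!R), R = false.
From the singleton clause (!P), P = false.
But (P) is also a unit clause — contradiction.
So every satisfying assignment has Q = True.

True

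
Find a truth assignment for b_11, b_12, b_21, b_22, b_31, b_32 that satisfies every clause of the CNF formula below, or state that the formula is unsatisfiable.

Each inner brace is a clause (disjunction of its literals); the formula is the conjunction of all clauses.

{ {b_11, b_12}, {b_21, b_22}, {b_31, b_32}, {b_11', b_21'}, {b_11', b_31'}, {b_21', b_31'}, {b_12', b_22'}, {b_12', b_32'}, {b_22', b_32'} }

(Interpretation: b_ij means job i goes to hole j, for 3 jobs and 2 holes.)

Branch on b_11: set b_11 = 1.
From the singleton clause (b_21'), b_21 = 0.
From the singleton clause (b_22), b_22 = 1.
From the singleton clause (b_31'), b_31 = 0.
From the singleton clause (b_32), b_32 = 1.
But (b_32') is also a unit clause — contradiction.
Backtrack on b_11: now try b_11 = 0.
From the singleton clause (b_12), b_12 = 1.
From the singleton clause (b_22'), b_22 = 0.
From the singleton clause (b_21), b_21 = 1.
From the singleton clause (b_31'), b_31 = 0.
From the singleton clause (b_32), b_32 = 1.
But (b_32') is also a unit clause — contradiction.
Either choice for b_11 ends in contradiction.

UNSATISFIABLE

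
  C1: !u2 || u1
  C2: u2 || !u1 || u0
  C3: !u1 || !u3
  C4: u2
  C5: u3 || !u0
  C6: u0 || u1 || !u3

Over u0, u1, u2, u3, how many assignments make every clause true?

There are 2^4 = 16 truth assignments over (u0, u1, u2, u3).
Check each against the 6 clauses (columns in the order u0, u1, u2, u3):
  F F F F  ✗ fails (u2)
  F F F T  ✗ fails (u2)
  F F T F  ✗ fails (!u2 || u1)
  F F T T  ✗ fails (!u2 || u1)
  F T F F  ✗ fails (u2 || !u1 || u0)
  F T F T  ✗ fails (u2 || !u1 || u0)
  F T T F  ✓ satisfies all
  F T T T  ✗ fails (!u1 || !u3)
  T F F F  ✗ fails (u2)
  T F F T  ✗ fails (u2)
  T F T F  ✗ fails (!u2 || u1)
  T F T T  ✗ fails (!u2 || u1)
  T T F F  ✗ fails (u2)
  T T F T  ✗ fails (!u1 || !u3)
  T T T F  ✗ fails (u3 || !u0)
  T T T T  ✗ fails (!u1 || !u3)
1 of the 16 rows is a model.

1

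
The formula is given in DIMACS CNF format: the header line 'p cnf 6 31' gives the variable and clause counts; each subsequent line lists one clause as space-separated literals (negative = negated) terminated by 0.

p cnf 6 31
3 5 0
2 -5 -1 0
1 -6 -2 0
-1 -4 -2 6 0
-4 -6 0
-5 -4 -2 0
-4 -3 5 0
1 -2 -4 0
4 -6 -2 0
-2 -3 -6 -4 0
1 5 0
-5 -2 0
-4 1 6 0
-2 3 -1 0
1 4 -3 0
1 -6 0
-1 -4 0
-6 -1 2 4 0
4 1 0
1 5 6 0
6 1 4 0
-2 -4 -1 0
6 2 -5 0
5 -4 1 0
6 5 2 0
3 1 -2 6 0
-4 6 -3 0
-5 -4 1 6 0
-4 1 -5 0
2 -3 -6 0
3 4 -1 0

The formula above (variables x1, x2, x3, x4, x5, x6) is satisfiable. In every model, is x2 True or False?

Suppose x2 = False.
Try x3 = True.
The clause (¬x6) is unit, so x6 = False.
The clause (¬x5) is unit, so x5 = False.
But (x5) is also a unit clause — contradiction.
Backtrack on x3: now try x3 = False.
The clause (x5) is unit, so x5 = True.
The clause (¬x1) is unit, so x1 = False.
The clause (¬x6) is unit, so x6 = False.
But (x6) is also a unit clause — contradiction.
Both values of x3 lead to a conflict.
So every satisfying assignment has x2 = True.

True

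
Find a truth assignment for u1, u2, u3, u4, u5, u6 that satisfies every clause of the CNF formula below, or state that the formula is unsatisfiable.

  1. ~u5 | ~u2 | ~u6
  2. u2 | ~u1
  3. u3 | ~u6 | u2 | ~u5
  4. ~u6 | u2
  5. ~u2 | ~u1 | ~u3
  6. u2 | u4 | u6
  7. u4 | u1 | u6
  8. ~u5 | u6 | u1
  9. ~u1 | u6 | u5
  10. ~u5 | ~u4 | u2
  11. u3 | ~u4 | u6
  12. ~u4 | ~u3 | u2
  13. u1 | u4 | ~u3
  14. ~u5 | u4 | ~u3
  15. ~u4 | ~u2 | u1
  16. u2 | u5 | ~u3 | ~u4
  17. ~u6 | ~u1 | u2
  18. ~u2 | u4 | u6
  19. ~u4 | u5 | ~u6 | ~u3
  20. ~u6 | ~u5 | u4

Branch on u2: set u2 = 1.
Branch on u5: set u5 = 0.
Branch on u1: set u1 = 0.
From the singleton clause (~u4), u4 = 0.
From the singleton clause (u6), u6 = 1.
From the singleton clause (~u3), u3 = 0.
This assignment satisfies each clause.

u1: 0, u2: 1, u3: 0, u4: 0, u5: 0, u6: 1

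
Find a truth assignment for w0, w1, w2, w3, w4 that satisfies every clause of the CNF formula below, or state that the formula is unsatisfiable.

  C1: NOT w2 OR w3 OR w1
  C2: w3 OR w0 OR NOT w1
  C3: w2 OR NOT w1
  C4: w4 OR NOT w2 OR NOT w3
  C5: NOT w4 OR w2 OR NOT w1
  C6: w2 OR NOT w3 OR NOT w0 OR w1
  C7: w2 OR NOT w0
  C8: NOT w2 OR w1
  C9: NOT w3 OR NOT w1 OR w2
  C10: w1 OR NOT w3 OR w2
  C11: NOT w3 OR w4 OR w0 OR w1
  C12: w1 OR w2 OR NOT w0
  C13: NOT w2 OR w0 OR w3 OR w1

Branch on w2: set w2 = true.
(w1) alone gives w1 = true.
Branch on w3: set w3 = false.
(w0) alone gives w0 = true.
No clause remains; w4 is free.

w0=true, w1=true, w2=true, w3=false, w4=false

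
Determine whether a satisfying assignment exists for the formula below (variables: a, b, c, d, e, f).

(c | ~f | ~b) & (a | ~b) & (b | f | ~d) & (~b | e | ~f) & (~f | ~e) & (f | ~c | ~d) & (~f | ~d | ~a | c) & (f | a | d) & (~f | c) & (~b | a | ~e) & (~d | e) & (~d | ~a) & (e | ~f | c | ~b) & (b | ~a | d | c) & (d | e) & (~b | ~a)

Case a = 1:
(~d) alone gives d = 0.
(e) alone gives e = 1.
(~f) alone gives f = 0.
(~b) alone gives b = 0.
(c) alone gives c = 1.
Every clause now holds.
A satisfying assignment: a=1,  b=0,  c=1,  d=0,  e=1,  f=0.

Yes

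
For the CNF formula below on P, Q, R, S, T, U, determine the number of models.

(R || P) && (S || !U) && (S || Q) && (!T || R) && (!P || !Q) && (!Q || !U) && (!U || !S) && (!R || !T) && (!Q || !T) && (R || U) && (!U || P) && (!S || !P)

3

There are 2^6 = 64 truth assignments over (P, Q, R, S, T, U).
Split on P. With P = true, the clauses containing P are satisfied and !P drops from the rest; 0 of the 2^5 = 32 assignments to the other variables satisfy what remains.
With P = false, by the same count on the reduced clause set, 3 assignments work.
Total: 0 + 3 = 3.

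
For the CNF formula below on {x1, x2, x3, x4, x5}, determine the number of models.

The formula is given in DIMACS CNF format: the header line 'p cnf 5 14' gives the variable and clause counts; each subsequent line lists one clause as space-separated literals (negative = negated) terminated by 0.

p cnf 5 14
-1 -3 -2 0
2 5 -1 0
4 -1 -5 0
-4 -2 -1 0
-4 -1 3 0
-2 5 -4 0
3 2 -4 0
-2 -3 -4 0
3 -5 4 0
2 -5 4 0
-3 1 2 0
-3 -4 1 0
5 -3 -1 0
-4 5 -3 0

7

There are 2^5 = 32 truth assignments over (x1, x2, x3, x4, x5).
Split on x3. With x3 = True, the clauses containing x3 are satisfied and ¬x3 drops from the rest; 3 of the 2^4 = 16 assignments to the other variables satisfy what remains.
With x3 = False, by the same count on the reduced clause set, 4 assignments work.
Total: 3 + 4 = 7.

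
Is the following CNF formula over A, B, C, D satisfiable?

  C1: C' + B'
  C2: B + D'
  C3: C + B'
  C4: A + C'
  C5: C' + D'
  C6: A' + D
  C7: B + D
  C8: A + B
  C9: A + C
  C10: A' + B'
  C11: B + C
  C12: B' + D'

Unsatisfiable

Branch on C: set C = 0.
The clause (B') is unit, so B = 0.
Now (B) is unsatisfied and unit — conflict.
Undo C and try C = 1.
The clause (B') is unit, so B = 0.
The clause (D') is unit, so D = 0.
Now (D) is unsatisfied and unit — conflict.
Both values of C lead to a conflict.
No assignment satisfies every clause.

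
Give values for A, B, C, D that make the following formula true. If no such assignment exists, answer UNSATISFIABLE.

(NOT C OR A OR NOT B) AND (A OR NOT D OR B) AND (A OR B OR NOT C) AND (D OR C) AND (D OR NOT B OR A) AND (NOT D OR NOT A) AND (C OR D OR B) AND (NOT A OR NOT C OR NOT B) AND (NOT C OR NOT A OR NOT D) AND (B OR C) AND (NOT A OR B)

Suppose D = true.
(NOT A) alone gives A = false.
(B) alone gives B = true.
(NOT C) alone gives C = false.
All clauses are satisfied.

A=false,  B=true,  C=false,  D=true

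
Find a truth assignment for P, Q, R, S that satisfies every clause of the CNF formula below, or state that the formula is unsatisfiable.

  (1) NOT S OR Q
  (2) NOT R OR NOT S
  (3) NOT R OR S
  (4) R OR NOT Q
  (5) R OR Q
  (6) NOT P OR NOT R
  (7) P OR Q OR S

UNSATISFIABLE

Case S = false:
The clause (NOT R) is unit, so R = false.
The clause (NOT Q) is unit, so Q = false.
That conflicts with the unit clause (Q).
That branch fails; take S = true instead.
The clause (Q) is unit, so Q = true.
The clause (NOT R) is unit, so R = false.
That conflicts with the unit clause (R).
Either choice for S ends in contradiction.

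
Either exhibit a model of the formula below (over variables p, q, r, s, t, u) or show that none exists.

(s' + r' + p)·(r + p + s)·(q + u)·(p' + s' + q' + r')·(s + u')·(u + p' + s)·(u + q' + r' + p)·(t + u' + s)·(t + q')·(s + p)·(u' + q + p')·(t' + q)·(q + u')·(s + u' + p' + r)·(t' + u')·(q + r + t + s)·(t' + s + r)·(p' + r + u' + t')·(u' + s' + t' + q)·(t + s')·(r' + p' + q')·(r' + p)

p ↦ 1, q ↦ 1, r ↦ 0, s ↦ 1, t ↦ 1, u ↦ 0

Case q = 1:
(t) alone gives t = 1.
(u') alone gives u = 0.
Case p = 1:
(s) alone gives s = 1.
(r') alone gives r = 0.
Every clause now holds.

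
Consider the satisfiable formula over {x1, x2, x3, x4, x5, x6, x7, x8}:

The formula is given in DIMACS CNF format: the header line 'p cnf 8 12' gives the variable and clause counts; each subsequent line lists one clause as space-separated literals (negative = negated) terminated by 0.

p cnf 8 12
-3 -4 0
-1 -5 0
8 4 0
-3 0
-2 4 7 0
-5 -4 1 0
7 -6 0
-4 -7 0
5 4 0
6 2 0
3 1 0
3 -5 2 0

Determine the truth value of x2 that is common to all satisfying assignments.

True

Suppose x2 = False.
The clause (¬x3) is unit, so x3 = False.
The clause (x6) is unit, so x6 = True.
The clause (x7) is unit, so x7 = True.
The clause (¬x4) is unit, so x4 = False.
The clause (x8) is unit, so x8 = True.
The clause (x5) is unit, so x5 = True.
Now (¬x5) is unsatisfied and unit — conflict.
So every satisfying assignment has x2 = True.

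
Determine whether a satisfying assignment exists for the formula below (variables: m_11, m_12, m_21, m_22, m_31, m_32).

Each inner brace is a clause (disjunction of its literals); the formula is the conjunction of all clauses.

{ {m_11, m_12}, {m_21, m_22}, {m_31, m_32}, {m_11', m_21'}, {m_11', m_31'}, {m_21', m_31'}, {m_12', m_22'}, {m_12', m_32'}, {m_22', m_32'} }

Unsatisfiable

Branch on m_11: set m_11 = 1.
The clause (m_21') is unit, so m_21 = 0.
The clause (m_22) is unit, so m_22 = 1.
The clause (m_31') is unit, so m_31 = 0.
The clause (m_32) is unit, so m_32 = 1.
That conflicts with the unit clause (m_32').
That branch fails; take m_11 = 0 instead.
The clause (m_12) is unit, so m_12 = 1.
The clause (m_22') is unit, so m_22 = 0.
The clause (m_21) is unit, so m_21 = 1.
The clause (m_31') is unit, so m_31 = 0.
The clause (m_32) is unit, so m_32 = 1.
That conflicts with the unit clause (m_32').
Neither m_11 = 1 nor m_11 = 0 works.
No assignment satisfies every clause.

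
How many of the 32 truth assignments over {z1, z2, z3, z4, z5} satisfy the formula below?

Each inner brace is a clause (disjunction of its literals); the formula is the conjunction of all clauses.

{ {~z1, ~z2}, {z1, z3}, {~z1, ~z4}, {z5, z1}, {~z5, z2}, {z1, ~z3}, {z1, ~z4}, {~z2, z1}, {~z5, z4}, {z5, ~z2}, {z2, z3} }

1

There are 2^5 = 32 truth assignments over (z1, z2, z3, z4, z5).
Split on z3. With z3 = 1, the clauses containing z3 are satisfied and ~z3 drops from the rest; 1 of the 2^4 = 16 assignments to the other variables satisfy what remains.
With z3 = 0, by the same count on the reduced clause set, 0 assignments work.
(One model: z1=T, z2=F, z3=T, z4=F, z5=F.)
Total: 1 + 0 = 1.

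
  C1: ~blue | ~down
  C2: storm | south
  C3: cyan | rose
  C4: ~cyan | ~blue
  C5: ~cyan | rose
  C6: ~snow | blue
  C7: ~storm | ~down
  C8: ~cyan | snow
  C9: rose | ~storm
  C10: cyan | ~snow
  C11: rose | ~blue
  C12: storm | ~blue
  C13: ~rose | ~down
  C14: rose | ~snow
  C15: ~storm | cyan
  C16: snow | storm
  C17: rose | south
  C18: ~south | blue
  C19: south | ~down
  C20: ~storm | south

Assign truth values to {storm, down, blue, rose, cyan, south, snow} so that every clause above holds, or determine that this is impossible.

Branch on blue: set blue = 0.
(~snow) alone gives snow = 0.
(~cyan) alone gives cyan = 0.
(rose) alone gives rose = 1.
(~down) alone gives down = 0.
(~storm) alone gives storm = 0.
That conflicts with the unit clause (storm).
Backtrack on blue: now try blue = 1.
(~down) alone gives down = 0.
(~cyan) alone gives cyan = 0.
(rose) alone gives rose = 1.
(~snow) alone gives snow = 0.
(storm) alone gives storm = 1.
That conflicts with the unit clause (~storm).
Both values of blue lead to a conflict.

UNSATISFIABLE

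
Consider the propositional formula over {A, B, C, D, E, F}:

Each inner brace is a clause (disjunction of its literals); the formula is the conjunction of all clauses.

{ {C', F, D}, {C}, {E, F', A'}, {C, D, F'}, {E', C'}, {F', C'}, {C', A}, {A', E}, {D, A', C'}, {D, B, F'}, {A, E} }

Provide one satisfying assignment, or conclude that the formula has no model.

The clause (C) is unit, so C = 1.
The clause (E') is unit, so E = 0.
The clause (F') is unit, so F = 0.
The clause (D) is unit, so D = 1.
The clause (A) is unit, so A = 1.
That conflicts with the unit clause (A').

UNSATISFIABLE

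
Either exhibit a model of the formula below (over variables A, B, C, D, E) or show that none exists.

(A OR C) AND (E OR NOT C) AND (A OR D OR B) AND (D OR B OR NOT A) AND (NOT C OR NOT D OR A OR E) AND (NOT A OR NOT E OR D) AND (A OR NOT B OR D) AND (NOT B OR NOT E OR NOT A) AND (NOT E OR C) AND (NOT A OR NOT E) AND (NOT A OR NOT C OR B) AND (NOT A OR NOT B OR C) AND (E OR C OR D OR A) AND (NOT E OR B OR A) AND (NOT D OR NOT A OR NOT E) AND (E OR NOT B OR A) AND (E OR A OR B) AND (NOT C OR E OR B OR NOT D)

Try A = false.
(C) alone gives C = true.
(E) alone gives E = true.
(B) alone gives B = true.
(D) alone gives D = true.
This assignment satisfies each clause.

A ↦ false; B ↦ true; C ↦ true; D ↦ true; E ↦ true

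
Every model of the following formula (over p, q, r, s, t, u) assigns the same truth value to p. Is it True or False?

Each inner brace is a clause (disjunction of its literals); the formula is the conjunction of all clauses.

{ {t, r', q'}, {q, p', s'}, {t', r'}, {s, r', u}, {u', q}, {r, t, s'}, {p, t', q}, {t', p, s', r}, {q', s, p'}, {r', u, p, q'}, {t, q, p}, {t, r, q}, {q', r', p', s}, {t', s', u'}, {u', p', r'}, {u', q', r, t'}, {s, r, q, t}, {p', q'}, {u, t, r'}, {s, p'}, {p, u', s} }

Suppose p = 1.
Unit clause (q') forces q = 0.
Unit clause (s') forces s = 0.
That conflicts with the unit clause (s).
So every satisfying assignment has p = False.

False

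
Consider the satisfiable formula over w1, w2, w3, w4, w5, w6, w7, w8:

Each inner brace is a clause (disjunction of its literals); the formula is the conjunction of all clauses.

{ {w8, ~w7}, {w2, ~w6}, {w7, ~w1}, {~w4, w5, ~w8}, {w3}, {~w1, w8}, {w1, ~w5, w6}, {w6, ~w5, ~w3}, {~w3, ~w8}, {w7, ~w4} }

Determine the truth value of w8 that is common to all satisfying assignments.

False

Suppose w8 = 1.
Unit clause (w3) forces w3 = 1.
That conflicts with the unit clause (~w3).
So every satisfying assignment has w8 = False.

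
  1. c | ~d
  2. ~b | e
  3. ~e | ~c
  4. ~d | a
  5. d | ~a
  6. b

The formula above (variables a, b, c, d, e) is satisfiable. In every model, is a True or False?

False

Suppose a = 1.
From the singleton clause (d), d = 1.
From the singleton clause (c), c = 1.
From the singleton clause (~e), e = 0.
From the singleton clause (~b), b = 0.
That conflicts with the unit clause (b).
So every satisfying assignment has a = False.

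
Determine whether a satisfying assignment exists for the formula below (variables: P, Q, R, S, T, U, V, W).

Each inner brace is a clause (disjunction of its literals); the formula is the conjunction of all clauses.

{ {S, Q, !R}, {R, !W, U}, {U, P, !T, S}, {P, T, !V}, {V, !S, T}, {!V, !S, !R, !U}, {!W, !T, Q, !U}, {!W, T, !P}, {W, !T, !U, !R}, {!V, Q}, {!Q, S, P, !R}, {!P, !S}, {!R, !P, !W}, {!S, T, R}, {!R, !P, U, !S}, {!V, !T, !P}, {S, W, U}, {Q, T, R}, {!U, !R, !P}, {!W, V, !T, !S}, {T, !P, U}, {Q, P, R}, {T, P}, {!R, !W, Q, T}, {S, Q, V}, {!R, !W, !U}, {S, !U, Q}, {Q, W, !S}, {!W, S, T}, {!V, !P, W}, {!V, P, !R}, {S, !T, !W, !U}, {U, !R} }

Satisfiable

Case V = true:
From the singleton clause (Q), Q = true.
Case P = false:
From the singleton clause (T), T = true.
From the singleton clause (!R), R = false.
Case W = true:
From the singleton clause (U), U = true.
From the singleton clause (S), S = true.
This assignment satisfies each clause.
A satisfying assignment: P: false, Q: true, R: false, S: true, T: true, U: true, V: true, W: true.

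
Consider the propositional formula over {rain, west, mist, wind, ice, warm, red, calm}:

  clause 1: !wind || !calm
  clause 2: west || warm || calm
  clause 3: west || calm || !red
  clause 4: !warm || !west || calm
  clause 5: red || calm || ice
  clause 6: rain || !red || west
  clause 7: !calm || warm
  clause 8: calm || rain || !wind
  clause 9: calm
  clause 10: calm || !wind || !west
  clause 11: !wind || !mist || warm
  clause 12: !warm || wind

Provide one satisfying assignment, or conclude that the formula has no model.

The clause (calm) is unit, so calm = true.
The clause (!wind) is unit, so wind = false.
The clause (warm) is unit, so warm = true.
Now (!warm) is unsatisfied and unit — conflict.

UNSATISFIABLE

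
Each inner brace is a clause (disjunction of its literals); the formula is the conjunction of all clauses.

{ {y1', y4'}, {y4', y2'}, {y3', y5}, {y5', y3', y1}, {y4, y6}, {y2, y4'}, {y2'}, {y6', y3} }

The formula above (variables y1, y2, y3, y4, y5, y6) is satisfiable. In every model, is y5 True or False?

True

Suppose y5 = 0.
Unit clause (y3') forces y3 = 0.
Unit clause (y2') forces y2 = 0.
Unit clause (y4') forces y4 = 0.
Unit clause (y6) forces y6 = 1.
But (y6') is also a unit clause — contradiction.
So every satisfying assignment has y5 = True.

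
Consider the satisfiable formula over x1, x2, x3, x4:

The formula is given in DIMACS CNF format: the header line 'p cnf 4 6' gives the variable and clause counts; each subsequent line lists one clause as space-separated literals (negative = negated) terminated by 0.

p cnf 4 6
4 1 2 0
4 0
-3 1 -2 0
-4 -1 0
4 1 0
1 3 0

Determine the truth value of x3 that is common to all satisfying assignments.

Suppose x3 = False.
From the singleton clause (x4), x4 = True.
From the singleton clause (¬x1), x1 = False.
Now (x1) is unsatisfied and unit — conflict.
So every satisfying assignment has x3 = True.

True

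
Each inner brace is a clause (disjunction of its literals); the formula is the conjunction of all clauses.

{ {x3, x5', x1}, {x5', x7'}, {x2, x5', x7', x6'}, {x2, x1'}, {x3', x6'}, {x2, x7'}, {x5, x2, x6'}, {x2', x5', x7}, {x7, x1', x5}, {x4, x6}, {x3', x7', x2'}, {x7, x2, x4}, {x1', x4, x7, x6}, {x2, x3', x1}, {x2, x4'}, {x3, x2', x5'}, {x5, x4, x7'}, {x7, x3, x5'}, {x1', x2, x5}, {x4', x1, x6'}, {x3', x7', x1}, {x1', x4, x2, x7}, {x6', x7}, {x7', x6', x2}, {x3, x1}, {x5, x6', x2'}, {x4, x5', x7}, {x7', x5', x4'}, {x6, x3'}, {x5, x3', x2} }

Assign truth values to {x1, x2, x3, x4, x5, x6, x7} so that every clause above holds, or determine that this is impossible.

Suppose x5 = 0.
Suppose x2 = 1.
From the singleton clause (x6'), x6 = 0.
From the singleton clause (x4), x4 = 1.
From the singleton clause (x3'), x3 = 0.
From the singleton clause (x1), x1 = 1.
From the singleton clause (x7), x7 = 1.
All clauses are satisfied.

x1=1,  x2=1,  x3=0,  x4=1,  x5=0,  x6=0,  x7=1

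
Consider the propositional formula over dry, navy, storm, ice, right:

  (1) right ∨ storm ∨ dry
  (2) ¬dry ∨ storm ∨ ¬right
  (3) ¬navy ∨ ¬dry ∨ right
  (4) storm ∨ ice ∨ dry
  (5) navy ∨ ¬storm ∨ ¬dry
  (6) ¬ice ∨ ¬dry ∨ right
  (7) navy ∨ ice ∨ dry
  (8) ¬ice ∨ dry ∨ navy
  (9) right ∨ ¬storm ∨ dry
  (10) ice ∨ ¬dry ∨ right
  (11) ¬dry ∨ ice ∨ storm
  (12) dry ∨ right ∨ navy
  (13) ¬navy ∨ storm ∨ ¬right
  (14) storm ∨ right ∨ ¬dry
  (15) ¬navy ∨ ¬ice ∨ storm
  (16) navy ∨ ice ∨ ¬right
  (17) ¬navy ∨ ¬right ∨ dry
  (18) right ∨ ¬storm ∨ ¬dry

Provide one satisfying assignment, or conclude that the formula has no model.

Branch on right: set right = True.
Branch on dry: set dry = True.
From the singleton clause (storm), storm = True.
From the singleton clause (navy), navy = True.
All clauses hold; ice can take either value.

dry=True; navy=True; storm=True; ice=True; right=True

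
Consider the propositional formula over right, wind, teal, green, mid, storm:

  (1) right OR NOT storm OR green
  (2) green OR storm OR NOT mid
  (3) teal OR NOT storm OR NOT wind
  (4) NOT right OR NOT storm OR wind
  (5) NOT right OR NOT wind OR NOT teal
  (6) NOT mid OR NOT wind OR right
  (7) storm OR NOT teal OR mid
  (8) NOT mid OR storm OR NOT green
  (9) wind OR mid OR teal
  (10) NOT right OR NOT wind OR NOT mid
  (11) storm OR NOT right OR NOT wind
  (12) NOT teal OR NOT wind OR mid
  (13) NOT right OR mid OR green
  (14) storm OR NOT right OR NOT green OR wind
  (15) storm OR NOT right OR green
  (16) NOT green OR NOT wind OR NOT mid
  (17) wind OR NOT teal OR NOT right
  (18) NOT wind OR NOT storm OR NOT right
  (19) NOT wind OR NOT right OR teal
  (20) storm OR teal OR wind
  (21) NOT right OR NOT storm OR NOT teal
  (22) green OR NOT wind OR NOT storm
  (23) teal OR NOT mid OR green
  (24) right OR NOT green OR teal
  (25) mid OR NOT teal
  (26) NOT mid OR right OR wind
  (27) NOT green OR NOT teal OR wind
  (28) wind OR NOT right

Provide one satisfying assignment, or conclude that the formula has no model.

right: false; wind: true; teal: false; green: false; mid: false; storm: false

Case mid = false:
Unit clause (NOT teal) forces teal = false.
Unit clause (wind) forces wind = true.
Unit clause (NOT storm) forces storm = false.
Unit clause (NOT right) forces right = false.
Unit clause (NOT green) forces green = false.
Every clause now holds.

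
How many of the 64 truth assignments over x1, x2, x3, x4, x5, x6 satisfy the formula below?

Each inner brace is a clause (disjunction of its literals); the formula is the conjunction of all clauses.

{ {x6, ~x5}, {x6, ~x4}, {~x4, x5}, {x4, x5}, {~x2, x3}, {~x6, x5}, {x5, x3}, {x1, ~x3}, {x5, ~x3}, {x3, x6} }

8

There are 2^6 = 64 truth assignments over (x1, x2, x3, x4, x5, x6).
Split on x4. With x4 = 1, the clauses containing x4 are satisfied and ~x4 drops from the rest; 4 of the 2^5 = 32 assignments to the other variables satisfy what remains.
With x4 = 0, by the same count on the reduced clause set, 4 assignments work.
Total: 4 + 4 = 8.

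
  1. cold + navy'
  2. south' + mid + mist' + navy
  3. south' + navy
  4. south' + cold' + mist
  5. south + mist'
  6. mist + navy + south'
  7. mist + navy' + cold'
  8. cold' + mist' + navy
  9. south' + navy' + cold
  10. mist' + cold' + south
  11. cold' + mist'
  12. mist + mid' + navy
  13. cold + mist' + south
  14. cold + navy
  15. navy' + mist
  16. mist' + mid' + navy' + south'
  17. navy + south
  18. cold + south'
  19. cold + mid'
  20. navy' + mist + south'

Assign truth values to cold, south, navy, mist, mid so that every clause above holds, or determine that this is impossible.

UNSATISFIABLE

Case cold = 1:
From the singleton clause (mist'), mist = 0.
From the singleton clause (south'), south = 0.
From the singleton clause (navy'), navy = 0.
But (navy) is also a unit clause — contradiction.
Backtrack on cold: now try cold = 0.
From the singleton clause (navy'), navy = 0.
But (navy) is also a unit clause — contradiction.
Either choice for cold ends in contradiction.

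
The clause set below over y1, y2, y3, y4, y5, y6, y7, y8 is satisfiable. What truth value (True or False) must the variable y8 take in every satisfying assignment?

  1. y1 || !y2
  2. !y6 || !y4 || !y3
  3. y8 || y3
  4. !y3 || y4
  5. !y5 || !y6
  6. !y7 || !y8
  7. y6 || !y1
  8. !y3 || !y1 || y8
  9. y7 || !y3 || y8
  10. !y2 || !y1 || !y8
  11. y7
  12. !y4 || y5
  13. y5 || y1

Suppose y8 = true.
(!y7) alone gives y7 = false.
Now (y7) is unsatisfied and unit — conflict.
So every satisfying assignment has y8 = False.

False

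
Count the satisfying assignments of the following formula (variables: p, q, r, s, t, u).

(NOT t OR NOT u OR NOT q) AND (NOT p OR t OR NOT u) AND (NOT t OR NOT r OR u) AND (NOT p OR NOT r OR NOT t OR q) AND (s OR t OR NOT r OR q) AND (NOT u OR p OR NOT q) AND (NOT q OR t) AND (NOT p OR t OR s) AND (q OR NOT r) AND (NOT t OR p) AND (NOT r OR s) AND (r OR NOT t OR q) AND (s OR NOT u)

6

There are 2^6 = 64 truth assignments over (p, q, r, s, t, u).
Split on q. With q = true, the clauses containing q are satisfied and NOT q drops from the rest; 2 of the 2^5 = 32 assignments to the other variables satisfy what remains.
With q = false, by the same count on the reduced clause set, 4 assignments work.
(One model: p=F, q=F, r=F, s=F, t=F, u=F.)
Total: 2 + 4 = 6.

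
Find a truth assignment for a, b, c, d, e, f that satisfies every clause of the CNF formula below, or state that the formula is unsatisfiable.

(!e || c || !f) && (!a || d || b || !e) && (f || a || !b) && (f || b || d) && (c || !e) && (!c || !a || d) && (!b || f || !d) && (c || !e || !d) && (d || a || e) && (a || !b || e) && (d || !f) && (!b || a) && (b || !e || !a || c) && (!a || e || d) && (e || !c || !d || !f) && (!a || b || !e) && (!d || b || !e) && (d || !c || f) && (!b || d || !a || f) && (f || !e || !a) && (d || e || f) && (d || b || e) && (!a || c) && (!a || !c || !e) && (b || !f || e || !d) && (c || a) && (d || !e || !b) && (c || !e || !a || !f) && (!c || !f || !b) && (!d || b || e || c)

Branch on c: set c = true.
Branch on a: set a = true.
Unit clause (d) forces d = true.
Unit clause (!e) forces e = false.
Unit clause (!f) forces f = false.
Unit clause (!b) forces b = false.
All clauses are satisfied.

a=true, b=false, c=true, d=true, e=false, f=false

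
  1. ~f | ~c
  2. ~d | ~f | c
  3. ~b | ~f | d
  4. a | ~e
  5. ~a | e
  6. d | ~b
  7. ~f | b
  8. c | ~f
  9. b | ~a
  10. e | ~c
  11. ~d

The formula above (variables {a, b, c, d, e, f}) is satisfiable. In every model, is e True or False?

Suppose e = 1.
From the singleton clause (a), a = 1.
From the singleton clause (b), b = 1.
From the singleton clause (d), d = 1.
But (~d) is also a unit clause — contradiction.
So every satisfying assignment has e = False.

False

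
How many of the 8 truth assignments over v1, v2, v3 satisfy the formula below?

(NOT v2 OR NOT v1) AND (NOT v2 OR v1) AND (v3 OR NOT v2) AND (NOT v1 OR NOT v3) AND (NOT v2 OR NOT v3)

3

There are 2^3 = 8 truth assignments over (v1, v2, v3).
Check each against the 5 clauses (columns in the order v1, v2, v3):
  F F F  ✓ satisfies all
  F F T  ✓ satisfies all
  F T F  ✗ fails (NOT v2 OR v1)
  F T T  ✗ fails (NOT v2 OR v1)
  T F F  ✓ satisfies all
  T F T  ✗ fails (NOT v1 OR NOT v3)
  T T F  ✗ fails (NOT v2 OR NOT v1)
  T T T  ✗ fails (NOT v2 OR NOT v1)
3 of the 8 rows are models.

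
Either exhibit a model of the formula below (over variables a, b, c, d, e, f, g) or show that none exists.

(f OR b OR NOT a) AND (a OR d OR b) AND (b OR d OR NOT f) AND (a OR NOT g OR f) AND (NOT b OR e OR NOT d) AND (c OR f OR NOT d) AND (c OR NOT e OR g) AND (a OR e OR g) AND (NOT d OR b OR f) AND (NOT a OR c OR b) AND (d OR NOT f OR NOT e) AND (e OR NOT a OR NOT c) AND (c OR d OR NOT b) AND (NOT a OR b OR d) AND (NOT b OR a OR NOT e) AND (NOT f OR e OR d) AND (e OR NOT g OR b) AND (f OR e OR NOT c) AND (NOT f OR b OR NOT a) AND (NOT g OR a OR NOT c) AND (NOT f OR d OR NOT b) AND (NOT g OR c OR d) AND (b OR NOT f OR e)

a: true; b: true; c: true; d: true; e: true; f: true; g: false

Branch on f: set f = true.
Branch on b: set b = true.
Unit clause (d) forces d = true.
Unit clause (e) forces e = true.
Unit clause (a) forces a = true.
Branch on c: set c = true.
Every clause is now satisfied; g is unconstrained.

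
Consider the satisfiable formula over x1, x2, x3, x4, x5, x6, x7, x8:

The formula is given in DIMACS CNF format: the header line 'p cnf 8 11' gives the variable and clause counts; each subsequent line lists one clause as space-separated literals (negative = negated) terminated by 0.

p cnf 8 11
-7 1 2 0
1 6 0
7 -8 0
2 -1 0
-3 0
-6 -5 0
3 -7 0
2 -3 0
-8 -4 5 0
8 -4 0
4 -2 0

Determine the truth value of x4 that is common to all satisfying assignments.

Suppose x4 = True.
From the singleton clause (¬x3), x3 = False.
From the singleton clause (¬x7), x7 = False.
From the singleton clause (¬x8), x8 = False.
Now (x8) is unsatisfied and unit — conflict.
So every satisfying assignment has x4 = False.

False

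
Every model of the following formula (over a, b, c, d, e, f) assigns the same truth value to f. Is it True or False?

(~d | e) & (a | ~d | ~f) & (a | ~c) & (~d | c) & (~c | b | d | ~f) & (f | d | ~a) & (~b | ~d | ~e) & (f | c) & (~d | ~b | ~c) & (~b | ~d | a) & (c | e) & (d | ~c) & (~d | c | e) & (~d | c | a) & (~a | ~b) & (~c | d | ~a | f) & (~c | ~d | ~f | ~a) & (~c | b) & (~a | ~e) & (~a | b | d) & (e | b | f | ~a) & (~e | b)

Suppose f = 0.
From the singleton clause (c), c = 1.
From the singleton clause (a), a = 1.
From the singleton clause (d), d = 1.
From the singleton clause (e), e = 1.
But (~e) is also a unit clause — contradiction.
So every satisfying assignment has f = True.

True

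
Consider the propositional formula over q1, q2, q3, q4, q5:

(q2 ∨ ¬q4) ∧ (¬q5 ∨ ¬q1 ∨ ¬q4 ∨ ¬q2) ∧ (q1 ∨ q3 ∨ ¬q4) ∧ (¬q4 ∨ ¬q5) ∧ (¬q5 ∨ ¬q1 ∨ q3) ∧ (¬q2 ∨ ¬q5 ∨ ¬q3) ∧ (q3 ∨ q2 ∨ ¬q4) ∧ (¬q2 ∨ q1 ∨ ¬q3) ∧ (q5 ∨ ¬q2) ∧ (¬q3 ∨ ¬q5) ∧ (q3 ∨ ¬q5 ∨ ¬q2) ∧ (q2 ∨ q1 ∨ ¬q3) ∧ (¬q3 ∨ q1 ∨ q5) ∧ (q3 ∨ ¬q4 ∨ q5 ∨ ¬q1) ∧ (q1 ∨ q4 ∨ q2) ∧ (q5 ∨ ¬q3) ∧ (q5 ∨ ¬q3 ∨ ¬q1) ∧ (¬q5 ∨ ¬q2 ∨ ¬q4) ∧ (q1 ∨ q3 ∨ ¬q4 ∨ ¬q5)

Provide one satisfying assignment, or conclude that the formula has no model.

q1 ↦ True; q2 ↦ False; q3 ↦ False; q4 ↦ False; q5 ↦ False

Branch on q2: set q2 = False.
From the singleton clause (¬q4), q4 = False.
From the singleton clause (q1), q1 = True.
Branch on q5: set q5 = False.
From the singleton clause (¬q3), q3 = False.
Every clause now holds.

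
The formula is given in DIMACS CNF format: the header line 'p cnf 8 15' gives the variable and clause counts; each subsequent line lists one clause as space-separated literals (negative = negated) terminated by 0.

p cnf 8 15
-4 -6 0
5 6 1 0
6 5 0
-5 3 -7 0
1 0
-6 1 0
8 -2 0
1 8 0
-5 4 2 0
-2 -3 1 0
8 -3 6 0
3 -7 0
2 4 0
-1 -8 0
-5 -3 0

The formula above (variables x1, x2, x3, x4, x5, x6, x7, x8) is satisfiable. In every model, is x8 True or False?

False

Suppose x8 = True.
(x1) alone gives x1 = True.
But (¬x1) is also a unit clause — contradiction.
So every satisfying assignment has x8 = False.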